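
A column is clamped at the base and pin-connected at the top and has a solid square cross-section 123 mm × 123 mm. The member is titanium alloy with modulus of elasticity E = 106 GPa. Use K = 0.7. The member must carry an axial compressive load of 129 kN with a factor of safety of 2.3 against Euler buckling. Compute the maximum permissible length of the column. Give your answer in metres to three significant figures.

L_max ≈ 11.7 m

I = a⁴/12 = 123⁴/12 = 1.907×10^7 mm⁴
I = 1.907×10^-5 m⁴
Required critical load P_cr = n·P = 2.3 × 129 = 296.7 kN = 2.967×10^5 N
From P_cr = π²EI/(K·L)²:  L = (1/K)·√(π²EI/P_cr) = (1/0.7)·√(π²×1.06×10^11×1.907×10^-5/2.967×10^5)
L = 11.7 m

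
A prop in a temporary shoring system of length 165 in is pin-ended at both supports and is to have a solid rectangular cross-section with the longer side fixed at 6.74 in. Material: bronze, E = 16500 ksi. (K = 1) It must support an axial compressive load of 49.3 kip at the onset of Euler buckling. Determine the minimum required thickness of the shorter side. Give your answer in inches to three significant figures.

b ≈ 2.45 in

L_e = K·L = 1 × 165 = 165.0 in
Required I = P_cr·L_e²/(π²E) = 4.930×10^4 × 165.0² / (π² × 1.65×10^7) = 8.242 in⁴
Rectangle, weak axis: I_min = h·b³/12 with h = 6.74 in fixed  ⇒  b = (12I/h)^(1/3) = 2.45 in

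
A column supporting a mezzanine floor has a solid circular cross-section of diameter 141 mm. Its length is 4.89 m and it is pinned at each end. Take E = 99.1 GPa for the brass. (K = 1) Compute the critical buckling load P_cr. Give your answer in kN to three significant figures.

P_cr ≈ 794 kN

I = πd⁴/64 = π×141⁴/64 = 1.940×10^7 mm⁴
I = 1.940×10^7 mm⁴ = 1.940×10^-5 m⁴
Effective length L_e = K·L = 1 × 4.89 = 4.890 m
P_cr = π²EI / L_e² = π² × 99.1×10⁹ × 1.940×10^-5 / 4.890² = 7.936×10^5 N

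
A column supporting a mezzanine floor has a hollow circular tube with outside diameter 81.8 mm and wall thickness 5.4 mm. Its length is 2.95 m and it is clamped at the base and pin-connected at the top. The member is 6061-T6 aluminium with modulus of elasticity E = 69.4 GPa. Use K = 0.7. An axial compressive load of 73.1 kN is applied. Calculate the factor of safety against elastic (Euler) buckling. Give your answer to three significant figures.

Inner diameter d_i = 81.8 − 2×5.4 = 71.00 mm
I = π(d_o⁴ − d_i⁴)/64 = π(81.8⁴ − 71.00⁴)/64 = 9.504×10^5 mm⁴
I = 9.504×10^5 mm⁴ = 9.504×10^-7 m⁴
Effective length L_e = K·L = 0.7 × 2.95 = 2.065 m
P_cr = π²EI / L_e² = π² × 69.4×10⁹ × 9.504×10^-7 / 2.065² = 1.527×10^5 N
Factor of safety n = P_cr / P = 152.66 / 73.1 = 2.09

n ≈ 2.09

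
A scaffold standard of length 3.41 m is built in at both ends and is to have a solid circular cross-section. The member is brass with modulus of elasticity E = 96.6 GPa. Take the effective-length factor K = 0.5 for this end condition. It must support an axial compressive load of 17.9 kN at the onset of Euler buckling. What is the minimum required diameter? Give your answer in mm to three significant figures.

L_e = K·L = 0.5 × 3.41 = 1.705 m
Required I = P_cr·L_e²/(π²E) = 1.790×10^4 × 1.705² / (π² × 9.66×10^10) = 5.458×10^-8 m⁴
I_req = 5.458×10^4 mm⁴
Solid circle: I = πd⁴/64  ⇒  d = (64I/π)^(1/4) = (64×5.458×10^4/π)^(1/4) = 32.5 mm

d ≈ 32.5 mm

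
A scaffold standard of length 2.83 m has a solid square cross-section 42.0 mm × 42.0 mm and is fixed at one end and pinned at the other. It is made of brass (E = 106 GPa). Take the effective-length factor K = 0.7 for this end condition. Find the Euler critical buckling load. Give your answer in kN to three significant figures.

P_cr ≈ 69.1 kN

I = a⁴/12 = 42.0⁴/12 = 2.593×10^5 mm⁴
I = 2.593×10^5 mm⁴ = 2.593×10^-7 m⁴
Effective length L_e = K·L = 0.7 × 2.83 = 1.981 m
P_cr = π²EI / L_e² = π² × 106×10⁹ × 2.593×10^-7 / 1.981² = 6.913×10^4 N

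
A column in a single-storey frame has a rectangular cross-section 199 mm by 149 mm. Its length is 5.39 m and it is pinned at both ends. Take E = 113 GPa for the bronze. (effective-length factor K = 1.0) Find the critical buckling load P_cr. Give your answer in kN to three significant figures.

P_cr ≈ 2110 kN

Buckling occurs about the weak axis: I_min = h·b³/12 with b = 149 mm (the shorter side).
I_min = 199×149³/12 = 5.486×10^7 mm⁴
I = 5.486×10^7 mm⁴ = 5.486×10^-5 m⁴
Effective length L_e = K·L = 1 × 5.39 = 5.390 m
P_cr = π²EI / L_e² = π² × 113×10⁹ × 5.486×10^-5 / 5.390² = 2.106×10^6 N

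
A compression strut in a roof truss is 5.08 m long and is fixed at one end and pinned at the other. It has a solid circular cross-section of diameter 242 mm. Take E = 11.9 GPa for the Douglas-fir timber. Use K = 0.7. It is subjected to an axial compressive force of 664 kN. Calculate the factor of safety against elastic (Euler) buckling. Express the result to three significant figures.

n ≈ 2.35

I = πd⁴/64 = π×242⁴/64 = 1.684×10^8 mm⁴
I = 1.684×10^8 mm⁴ = 1.684×10^-4 m⁴
Effective length L_e = K·L = 0.7 × 5.08 = 3.556 m
P_cr = π²EI / L_e² = π² × 11.9×10⁹ × 1.684×10^-4 / 3.556² = 1.564×10^6 N
Factor of safety n = P_cr / P = 1563.7 / 664 = 2.35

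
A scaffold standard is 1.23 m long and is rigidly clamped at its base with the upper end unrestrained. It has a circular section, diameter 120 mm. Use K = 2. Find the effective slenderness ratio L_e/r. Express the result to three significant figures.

λ ≈ 82.0

I = πd⁴/64 = π×120⁴/64 = 1.018×10^7 mm⁴
A = 1.131×10^4 mm²;  r_min = √(I/A) = √(1.018×10^7/1.131×10^4) = 30.00 mm
L_e = K·L = 2 × 1.23 m = 2.460 m = 2460.0 mm
λ = L_e / r_min = 2460.0 / 30.00 = 82.0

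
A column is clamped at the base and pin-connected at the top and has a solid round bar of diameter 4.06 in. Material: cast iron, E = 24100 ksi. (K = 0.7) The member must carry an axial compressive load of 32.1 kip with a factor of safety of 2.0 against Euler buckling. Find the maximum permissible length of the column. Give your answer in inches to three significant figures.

I = πd⁴/64 = π×4.06⁴/64 = 13.34 in⁴
Required critical load P_cr = n·P = 2.0 × 32.1 = 64.20 kip = 6.420×10^4 lb
From P_cr = π²EI/(K·L)²:  L = (1/K)·√(π²EI/P_cr) = (1/0.7)·√(π²×2.41×10^7×13.34/6.420×10^4)
L = 318 in

L_max ≈ 318 in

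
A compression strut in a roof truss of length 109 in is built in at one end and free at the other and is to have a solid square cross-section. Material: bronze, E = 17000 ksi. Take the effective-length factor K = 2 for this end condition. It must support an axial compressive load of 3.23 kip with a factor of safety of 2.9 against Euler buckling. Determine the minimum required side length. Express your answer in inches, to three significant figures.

a ≈ 2.38 in

Required P_cr = n·P = 2.9 × 3.23 = 9.367 kip
L_e = K·L = 2 × 109 = 218.0 in
Required I = P_cr·L_e²/(π²E) = 9.367×10^3 × 218.0² / (π² × 1.70×10^7) = 2.653 in⁴
Solid square: I = a⁴/12  ⇒  a = (12I)^(1/4) = (12×2.653)^(1/4) = 2.38 in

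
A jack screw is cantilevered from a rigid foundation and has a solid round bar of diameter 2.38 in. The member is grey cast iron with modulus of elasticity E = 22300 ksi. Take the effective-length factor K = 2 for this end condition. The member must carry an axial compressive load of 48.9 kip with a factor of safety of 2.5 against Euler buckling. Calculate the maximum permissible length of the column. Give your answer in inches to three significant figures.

I = πd⁴/64 = π×2.38⁴/64 = 1.575 in⁴
Required critical load P_cr = n·P = 2.5 × 48.9 = 122.2 kip = 1.222×10^5 lb
From P_cr = π²EI/(K·L)²:  L = (1/K)·√(π²EI/P_cr) = (1/2)·√(π²×2.23×10^7×1.575/1.222×10^5)
L = 26.6 in

L_max ≈ 26.6 in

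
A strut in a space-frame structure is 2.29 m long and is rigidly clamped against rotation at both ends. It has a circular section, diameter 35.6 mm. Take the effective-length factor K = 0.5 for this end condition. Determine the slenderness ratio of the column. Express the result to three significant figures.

λ ≈ 129

I = πd⁴/64 = π×35.6⁴/64 = 7.884×10^4 mm⁴
A = 995.4 mm²;  r_min = √(I/A) = √(7.884×10^4/995.4) = 8.900 mm
L_e = K·L = 0.5 × 2.29 m = 1.145 m = 1145.0 mm
λ = L_e / r_min = 1145.0 / 8.900 = 129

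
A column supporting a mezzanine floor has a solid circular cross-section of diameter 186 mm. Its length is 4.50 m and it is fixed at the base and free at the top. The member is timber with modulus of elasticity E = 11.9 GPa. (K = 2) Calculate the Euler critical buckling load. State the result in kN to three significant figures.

P_cr ≈ 85.2 kN

I = πd⁴/64 = π×186⁴/64 = 5.875×10^7 mm⁴
I = 5.875×10^7 mm⁴ = 5.875×10^-5 m⁴
Effective length L_e = K·L = 2 × 4.50 = 9.000 m
P_cr = π²EI / L_e² = π² × 11.9×10⁹ × 5.875×10^-5 / 9.000² = 8.519×10^4 N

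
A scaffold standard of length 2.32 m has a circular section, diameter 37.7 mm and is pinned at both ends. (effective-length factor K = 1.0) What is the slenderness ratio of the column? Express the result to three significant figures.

λ ≈ 246

I = πd⁴/64 = π×37.7⁴/64 = 9.916×10^4 mm⁴
A = 1.116×10^3 mm²;  r_min = √(I/A) = √(9.916×10^4/1.116×10^3) = 9.425 mm
L_e = K·L = 1 × 2.32 m = 2.320 m = 2320.0 mm
λ = L_e / r_min = 2320.0 / 9.425 = 246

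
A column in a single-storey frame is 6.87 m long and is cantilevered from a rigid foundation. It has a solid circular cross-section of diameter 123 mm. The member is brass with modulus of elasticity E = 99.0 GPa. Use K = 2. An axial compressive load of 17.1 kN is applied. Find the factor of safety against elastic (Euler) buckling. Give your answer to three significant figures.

I = πd⁴/64 = π×123⁴/64 = 1.124×10^7 mm⁴
I = 1.124×10^7 mm⁴ = 1.124×10^-5 m⁴
Effective length L_e = K·L = 2 × 6.87 = 13.74 m
P_cr = π²EI / L_e² = π² × 99.0×10⁹ × 1.124×10^-5 / 13.74² = 5.815×10^4 N
Factor of safety n = P_cr / P = 58.150 / 17.1 = 3.40

n ≈ 3.40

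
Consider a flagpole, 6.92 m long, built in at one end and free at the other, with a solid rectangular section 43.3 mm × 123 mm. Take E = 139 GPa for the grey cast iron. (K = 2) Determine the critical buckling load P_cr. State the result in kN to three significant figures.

Buckling occurs about the weak axis: I_min = h·b³/12 with b = 43.3 mm (the shorter side).
I_min = 123×43.3³/12 = 8.321×10^5 mm⁴
I = 8.321×10^5 mm⁴ = 8.321×10^-7 m⁴
Effective length L_e = K·L = 2 × 6.92 = 13.84 m
P_cr = π²EI / L_e² = π² × 139×10⁹ × 8.321×10^-7 / 13.84² = 5.960×10^3 N

P_cr ≈ 5.96 kN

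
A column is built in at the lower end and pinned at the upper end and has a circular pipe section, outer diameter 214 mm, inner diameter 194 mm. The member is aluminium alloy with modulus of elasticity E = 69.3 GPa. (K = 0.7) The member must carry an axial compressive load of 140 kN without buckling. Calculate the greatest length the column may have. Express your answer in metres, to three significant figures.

d_o = 214 mm, d_i = 194 mm
I = π(d_o⁴ − d_i⁴)/64 = π(214⁴ − 194.0⁴)/64 = 3.342×10^7 mm⁴
I = 3.342×10^-5 m⁴
At the buckling limit P_cr = P = 1.400×10^5 N
From P_cr = π²EI/(K·L)²:  L = (1/K)·√(π²EI/P_cr) = (1/0.7)·√(π²×6.93×10^10×3.342×10^-5/1.400×10^5)
L = 18.3 m

L_max ≈ 18.3 m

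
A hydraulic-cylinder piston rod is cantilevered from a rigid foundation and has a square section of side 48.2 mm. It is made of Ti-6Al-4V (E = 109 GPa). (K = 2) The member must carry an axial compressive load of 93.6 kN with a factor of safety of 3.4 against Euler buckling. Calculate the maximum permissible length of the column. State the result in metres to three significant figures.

L_max ≈ 0.617 m

I = a⁴/12 = 48.2⁴/12 = 4.498×10^5 mm⁴
I = 4.498×10^-7 m⁴
Required critical load P_cr = n·P = 3.4 × 93.6 = 318.2 kN = 3.182×10^5 N
From P_cr = π²EI/(K·L)²:  L = (1/K)·√(π²EI/P_cr) = (1/2)·√(π²×1.09×10^11×4.498×10^-7/3.182×10^5)
L = 0.617 m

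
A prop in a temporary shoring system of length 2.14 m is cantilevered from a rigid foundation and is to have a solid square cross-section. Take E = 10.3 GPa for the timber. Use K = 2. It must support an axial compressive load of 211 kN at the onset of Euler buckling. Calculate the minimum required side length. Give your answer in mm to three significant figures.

a ≈ 146 mm

L_e = K·L = 2 × 2.14 = 4.280 m
Required I = P_cr·L_e²/(π²E) = 2.110×10^5 × 4.280² / (π² × 1.03×10^10) = 3.802×10^-5 m⁴
I_req = 3.802×10^7 mm⁴
Solid square: I = a⁴/12  ⇒  a = (12I)^(1/4) = (12×3.802×10^7)^(1/4) = 146 mm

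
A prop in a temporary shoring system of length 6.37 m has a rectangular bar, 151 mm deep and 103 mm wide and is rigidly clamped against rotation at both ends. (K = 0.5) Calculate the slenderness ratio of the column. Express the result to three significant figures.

For a rectangle r_min = b/√12 = 103/√12 = 29.73 mm
L_e = K·L = 0.5 × 6.37 m = 3.185 m = 3185.0 mm
λ = L_e / r_min = 3185.0 / 29.73 = 107

λ ≈ 107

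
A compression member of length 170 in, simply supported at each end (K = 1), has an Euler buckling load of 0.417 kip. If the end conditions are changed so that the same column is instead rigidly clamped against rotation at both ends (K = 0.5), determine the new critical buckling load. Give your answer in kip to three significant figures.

P_cr ∝ 1/K², so P_cr,new = P_cr,old × (K_old/K_new)² = 0.417 × (1/0.5)²
= 0.417 × 4.000 = 1.67 kip

P_cr ≈ 1.67 kip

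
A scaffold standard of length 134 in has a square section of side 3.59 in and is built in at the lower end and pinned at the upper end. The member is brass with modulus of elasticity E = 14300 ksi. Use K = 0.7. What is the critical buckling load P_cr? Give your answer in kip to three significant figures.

P_cr ≈ 222 kip

I = a⁴/12 = 3.59⁴/12 = 13.84 in⁴
Effective length L_e = K·L = 0.7 × 134 = 93.80 in
P_cr = π²EI / L_e² = π² × 14300×10³ × 13.84 / 93.80² = 2.220×10^5 lb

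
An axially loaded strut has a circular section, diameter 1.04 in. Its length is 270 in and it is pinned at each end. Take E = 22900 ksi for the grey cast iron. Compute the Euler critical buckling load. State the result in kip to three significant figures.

I = πd⁴/64 = π×1.04⁴/64 = 5.743×10^-2 in⁴
Effective length L_e = K·L = 1 × 270 = 270.0 in
P_cr = π²EI / L_e² = π² × 22900×10³ × 5.743×10^-2 / 270.0² = 178.0 lb

P_cr ≈ 0.178 kip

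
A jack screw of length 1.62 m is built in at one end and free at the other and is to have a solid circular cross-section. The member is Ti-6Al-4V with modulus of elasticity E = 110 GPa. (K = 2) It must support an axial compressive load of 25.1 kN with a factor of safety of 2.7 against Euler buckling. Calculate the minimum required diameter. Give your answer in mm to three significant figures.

Required P_cr = n·P = 2.7 × 25.1 = 67.77 kN
L_e = K·L = 2 × 1.62 = 3.240 m
Required I = P_cr·L_e²/(π²E) = 6.777×10^4 × 3.240² / (π² × 1.10×10^11) = 6.553×10^-7 m⁴
I_req = 6.553×10^5 mm⁴
Solid circle: I = πd⁴/64  ⇒  d = (64I/π)^(1/4) = (64×6.553×10^5/π)^(1/4) = 60.4 mm

d ≈ 60.4 mm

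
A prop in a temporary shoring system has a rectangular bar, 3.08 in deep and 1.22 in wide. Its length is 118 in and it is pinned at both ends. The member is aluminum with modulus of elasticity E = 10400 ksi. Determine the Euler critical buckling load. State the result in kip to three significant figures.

Buckling occurs about the weak axis: I_min = h·b³/12 with b = 1.22 in (the shorter side).
I_min = 3.08×1.22³/12 = 0.4661 in⁴
Effective length L_e = K·L = 1 × 118 = 118.0 in
P_cr = π²EI / L_e² = π² × 10400×10³ × 0.4661 / 118.0² = 3.436×10^3 lb

P_cr ≈ 3.44 kip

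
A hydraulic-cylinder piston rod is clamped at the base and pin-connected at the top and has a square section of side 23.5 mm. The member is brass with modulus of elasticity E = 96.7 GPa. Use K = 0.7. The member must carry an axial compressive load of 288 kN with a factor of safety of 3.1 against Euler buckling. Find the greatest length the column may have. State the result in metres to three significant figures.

I = a⁴/12 = 23.5⁴/12 = 2.542×10^4 mm⁴
I = 2.542×10^-8 m⁴
Required critical load P_cr = n·P = 3.1 × 288 = 892.8 kN = 8.928×10^5 N
From P_cr = π²EI/(K·L)²:  L = (1/K)·√(π²EI/P_cr) = (1/0.7)·√(π²×9.67×10^10×2.542×10^-8/8.928×10^5)
L = 0.235 m

L_max ≈ 0.235 m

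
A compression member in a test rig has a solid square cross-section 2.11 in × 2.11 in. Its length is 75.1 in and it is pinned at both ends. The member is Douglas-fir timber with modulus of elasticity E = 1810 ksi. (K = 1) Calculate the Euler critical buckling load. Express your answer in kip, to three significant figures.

P_cr ≈ 5.23 kip

I = a⁴/12 = 2.11⁴/12 = 1.652 in⁴
Effective length L_e = K·L = 1 × 75.1 = 75.10 in
P_cr = π²EI / L_e² = π² × 1810×10³ × 1.652 / 75.10² = 5.232×10^3 lb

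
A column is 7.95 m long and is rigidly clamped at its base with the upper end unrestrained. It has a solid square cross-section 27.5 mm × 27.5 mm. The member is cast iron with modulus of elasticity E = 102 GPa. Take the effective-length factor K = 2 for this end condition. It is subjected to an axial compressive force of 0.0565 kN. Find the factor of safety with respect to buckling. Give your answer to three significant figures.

n ≈ 3.36

I = a⁴/12 = 27.5⁴/12 = 4.766×10^4 mm⁴
I = 4.766×10^4 mm⁴ = 4.766×10^-8 m⁴
Effective length L_e = K·L = 2 × 7.95 = 15.90 m
P_cr = π²EI / L_e² = π² × 102×10⁹ × 4.766×10^-8 / 15.90² = 189.8 N
Factor of safety n = P_cr / P = 0.18978 / 0.0565 = 3.36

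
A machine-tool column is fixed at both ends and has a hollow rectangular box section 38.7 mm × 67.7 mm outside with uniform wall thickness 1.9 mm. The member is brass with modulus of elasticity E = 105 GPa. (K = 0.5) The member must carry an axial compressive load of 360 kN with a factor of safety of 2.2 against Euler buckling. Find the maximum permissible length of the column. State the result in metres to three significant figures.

Inner dimensions: h_i = 67.7 − 2×1.9 = 63.90 mm, b_i = 38.7 − 2×1.9 = 34.90 mm
Weak-axis I_min = (h_o·b_o³ − h_i·b_i³)/12 with b_o = 38.7, b_i = 34.90 mm (shorter outer/inner sides).
I_min = (67.7×38.7³ − 63.90×34.90³)/12 = 1.006×10^5 mm⁴
I = 1.006×10^-7 m⁴
Required critical load P_cr = n·P = 2.2 × 360 = 792.0 kN = 7.920×10^5 N
From P_cr = π²EI/(K·L)²:  L = (1/K)·√(π²EI/P_cr) = (1/0.5)·√(π²×1.05×10^11×1.006×10^-7/7.920×10^5)
L = 0.726 m

L_max ≈ 0.726 m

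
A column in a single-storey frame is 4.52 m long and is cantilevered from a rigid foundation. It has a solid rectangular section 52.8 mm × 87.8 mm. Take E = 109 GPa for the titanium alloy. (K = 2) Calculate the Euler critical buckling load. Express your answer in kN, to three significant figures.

Buckling occurs about the weak axis: I_min = h·b³/12 with b = 52.8 mm (the shorter side).
I_min = 87.8×52.8³/12 = 1.077×10^6 mm⁴
I = 1.077×10^6 mm⁴ = 1.077×10^-6 m⁴
Effective length L_e = K·L = 2 × 4.52 = 9.040 m
P_cr = π²EI / L_e² = π² × 109×10⁹ × 1.077×10^-6 / 9.040² = 1.418×10^4 N

P_cr ≈ 14.2 kN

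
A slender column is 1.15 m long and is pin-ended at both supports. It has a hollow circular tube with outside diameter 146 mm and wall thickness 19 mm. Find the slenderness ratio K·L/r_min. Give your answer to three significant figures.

Inner diameter d_i = 146 − 2×19 = 108.0 mm
I = π(d_o⁴ − d_i⁴)/64 = π(146⁴ − 108.0⁴)/64 = 1.563×10^7 mm⁴
A = 7.581×10^3 mm²;  r_min = √(I/A) = √(1.563×10^7/7.581×10^3) = 45.40 mm
L_e = K·L = 1 × 1.15 m = 1.150 m = 1150.0 mm
λ = L_e / r_min = 1150.0 / 45.40 = 25.3

λ ≈ 25.3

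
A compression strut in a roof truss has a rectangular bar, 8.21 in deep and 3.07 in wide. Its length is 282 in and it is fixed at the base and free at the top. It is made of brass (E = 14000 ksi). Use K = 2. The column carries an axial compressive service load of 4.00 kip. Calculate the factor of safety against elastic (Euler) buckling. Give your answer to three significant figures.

n ≈ 2.15

Buckling occurs about the weak axis: I_min = h·b³/12 with b = 3.07 in (the shorter side).
I_min = 8.21×3.07³/12 = 19.80 in⁴
Effective length L_e = K·L = 2 × 282 = 564.0 in
P_cr = π²EI / L_e² = π² × 14000×10³ × 19.80 / 564.0² = 8.599×10^3 lb
Factor of safety n = P_cr / P = 8.5990 / 4.00 = 2.15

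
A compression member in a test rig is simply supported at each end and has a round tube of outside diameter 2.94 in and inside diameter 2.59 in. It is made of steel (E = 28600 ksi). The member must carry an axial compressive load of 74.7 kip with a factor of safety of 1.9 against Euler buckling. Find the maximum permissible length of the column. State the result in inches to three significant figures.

L_max ≈ 53.9 in

d_o = 2.94 in, d_i = 2.59 in
I = π(d_o⁴ − d_i⁴)/64 = π(2.94⁴ − 2.590⁴)/64 = 1.459 in⁴
Required critical load P_cr = n·P = 1.9 × 74.7 = 141.9 kip = 1.419×10^5 lb
From P_cr = π²EI/(K·L)²:  L = (1/K)·√(π²EI/P_cr) = (1/1)·√(π²×2.86×10^7×1.459/1.419×10^5)
L = 53.9 in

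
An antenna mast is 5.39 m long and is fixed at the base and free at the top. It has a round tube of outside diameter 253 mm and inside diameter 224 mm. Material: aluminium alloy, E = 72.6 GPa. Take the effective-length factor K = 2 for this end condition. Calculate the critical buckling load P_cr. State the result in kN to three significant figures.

d_o = 253 mm, d_i = 224 mm
I = π(d_o⁴ − d_i⁴)/64 = π(253⁴ − 224.0⁴)/64 = 7.753×10^7 mm⁴
I = 7.753×10^7 mm⁴ = 7.753×10^-5 m⁴
Effective length L_e = K·L = 2 × 5.39 = 10.78 m
P_cr = π²EI / L_e² = π² × 72.6×10⁹ × 7.753×10^-5 / 10.78² = 4.781×10^5 N

P_cr ≈ 478 kN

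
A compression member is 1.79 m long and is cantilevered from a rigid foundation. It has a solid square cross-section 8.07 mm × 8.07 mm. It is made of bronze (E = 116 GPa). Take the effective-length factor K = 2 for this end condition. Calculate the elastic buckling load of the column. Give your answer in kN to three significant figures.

P_cr ≈ 0.0316 kN

I = a⁴/12 = 8.07⁴/12 = 353.4 mm⁴
I = 353.4 mm⁴ = 3.534×10^-10 m⁴
Effective length L_e = K·L = 2 × 1.79 = 3.580 m
P_cr = π²EI / L_e² = π² × 116×10⁹ × 3.534×10^-10 / 3.580² = 31.57 N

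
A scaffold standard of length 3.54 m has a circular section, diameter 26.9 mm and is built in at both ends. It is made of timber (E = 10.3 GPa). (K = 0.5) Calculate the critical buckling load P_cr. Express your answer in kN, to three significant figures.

I = πd⁴/64 = π×26.9⁴/64 = 2.570×10^4 mm⁴
I = 2.570×10^4 mm⁴ = 2.570×10^-8 m⁴
Effective length L_e = K·L = 0.5 × 3.54 = 1.770 m
P_cr = π²EI / L_e² = π² × 10.3×10⁹ × 2.570×10^-8 / 1.770² = 834.0 N

P_cr ≈ 0.834 kN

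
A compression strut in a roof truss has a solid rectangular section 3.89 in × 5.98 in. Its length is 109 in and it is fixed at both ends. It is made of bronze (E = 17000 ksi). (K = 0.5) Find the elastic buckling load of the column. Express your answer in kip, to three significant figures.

P_cr ≈ 1660 kip

Buckling occurs about the weak axis: I_min = h·b³/12 with b = 3.89 in (the shorter side).
I_min = 5.98×3.89³/12 = 29.33 in⁴
Effective length L_e = K·L = 0.5 × 109 = 54.50 in
P_cr = π²EI / L_e² = π² × 17000×10³ × 29.33 / 54.50² = 1.657×10^6 lb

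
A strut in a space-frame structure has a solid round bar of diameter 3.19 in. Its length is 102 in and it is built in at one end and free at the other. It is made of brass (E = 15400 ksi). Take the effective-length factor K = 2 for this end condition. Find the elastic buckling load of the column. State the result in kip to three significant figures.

P_cr ≈ 18.6 kip

I = πd⁴/64 = π×3.19⁴/64 = 5.083 in⁴
Effective length L_e = K·L = 2 × 102 = 204.0 in
P_cr = π²EI / L_e² = π² × 15400×10³ × 5.083 / 204.0² = 1.856×10^4 lb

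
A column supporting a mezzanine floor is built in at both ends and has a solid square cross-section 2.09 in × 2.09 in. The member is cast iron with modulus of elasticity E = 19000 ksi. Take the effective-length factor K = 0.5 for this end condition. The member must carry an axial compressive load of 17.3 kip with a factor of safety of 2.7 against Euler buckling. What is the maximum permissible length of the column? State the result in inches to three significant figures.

I = a⁴/12 = 2.09⁴/12 = 1.590 in⁴
Required critical load P_cr = n·P = 2.7 × 17.3 = 46.71 kip = 4.671×10^4 lb
From P_cr = π²EI/(K·L)²:  L = (1/K)·√(π²EI/P_cr) = (1/0.5)·√(π²×1.90×10^7×1.590/4.671×10^4)
L = 160 in

L_max ≈ 160 in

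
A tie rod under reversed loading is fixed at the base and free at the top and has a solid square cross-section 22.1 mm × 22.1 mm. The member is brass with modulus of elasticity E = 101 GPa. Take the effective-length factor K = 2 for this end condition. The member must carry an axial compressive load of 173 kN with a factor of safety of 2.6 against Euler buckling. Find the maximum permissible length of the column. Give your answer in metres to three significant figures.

I = a⁴/12 = 22.1⁴/12 = 1.988×10^4 mm⁴
I = 1.988×10^-8 m⁴
Required critical load P_cr = n·P = 2.6 × 173 = 449.8 kN = 4.498×10^5 N
From P_cr = π²EI/(K·L)²:  L = (1/K)·√(π²EI/P_cr) = (1/2)·√(π²×1.01×10^11×1.988×10^-8/4.498×10^5)
L = 0.105 m

L_max ≈ 0.105 m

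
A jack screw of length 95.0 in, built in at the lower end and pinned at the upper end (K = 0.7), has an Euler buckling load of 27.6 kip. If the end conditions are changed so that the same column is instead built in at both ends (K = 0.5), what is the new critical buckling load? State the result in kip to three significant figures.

P_cr ≈ 54.1 kip

P_cr ∝ 1/K², so P_cr,new = P_cr,old × (K_old/K_new)² = 27.6 × (0.7/0.5)²
= 27.6 × 1.960 = 54.1 kip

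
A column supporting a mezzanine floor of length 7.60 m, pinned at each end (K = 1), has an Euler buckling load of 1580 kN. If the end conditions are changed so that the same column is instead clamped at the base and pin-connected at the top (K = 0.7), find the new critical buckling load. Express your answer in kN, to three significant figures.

P_cr ≈ 3220 kN

P_cr ∝ 1/K², so P_cr,new = P_cr,old × (K_old/K_new)² = 1580 × (1/0.7)²
= 1580 × 2.041 = 3220 kN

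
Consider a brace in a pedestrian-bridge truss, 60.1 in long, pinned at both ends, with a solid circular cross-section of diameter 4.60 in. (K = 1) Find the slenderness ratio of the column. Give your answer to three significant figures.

λ ≈ 52.3

For a solid circle r = d/4 = 4.60/4 = 1.150 in
L_e = K·L = 1 × 60.1 = 60.10 in
λ = L_e / r_min = 60.100 / 1.150 = 52.3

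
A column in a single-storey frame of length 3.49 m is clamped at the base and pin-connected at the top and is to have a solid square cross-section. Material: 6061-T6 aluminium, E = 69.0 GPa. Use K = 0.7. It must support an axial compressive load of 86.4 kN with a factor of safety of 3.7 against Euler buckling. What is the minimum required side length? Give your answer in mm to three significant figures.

a ≈ 76.1 mm

Required P_cr = n·P = 3.7 × 86.4 = 319.7 kN
L_e = K·L = 0.7 × 3.49 = 2.443 m
Required I = P_cr·L_e²/(π²E) = 3.197×10^5 × 2.443² / (π² × 6.90×10^10) = 2.802×10^-6 m⁴
I_req = 2.802×10^6 mm⁴
Solid square: I = a⁴/12  ⇒  a = (12I)^(1/4) = (12×2.802×10^6)^(1/4) = 76.1 mm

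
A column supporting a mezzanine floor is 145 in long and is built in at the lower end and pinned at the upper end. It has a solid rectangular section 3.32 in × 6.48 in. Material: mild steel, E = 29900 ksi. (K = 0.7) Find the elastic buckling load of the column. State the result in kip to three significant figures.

P_cr ≈ 566 kip

Buckling occurs about the weak axis: I_min = h·b³/12 with b = 3.32 in (the shorter side).
I_min = 6.48×3.32³/12 = 19.76 in⁴
Effective length L_e = K·L = 0.7 × 145 = 101.5 in
P_cr = π²EI / L_e² = π² × 29900×10³ × 19.76 / 101.5² = 5.660×10^5 lb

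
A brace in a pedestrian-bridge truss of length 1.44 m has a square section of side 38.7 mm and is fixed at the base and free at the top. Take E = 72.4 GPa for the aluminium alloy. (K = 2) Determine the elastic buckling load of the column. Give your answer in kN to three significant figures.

I = a⁴/12 = 38.7⁴/12 = 1.869×10^5 mm⁴
I = 1.869×10^5 mm⁴ = 1.869×10^-7 m⁴
Effective length L_e = K·L = 2 × 1.44 = 2.880 m
P_cr = π²EI / L_e² = π² × 72.4×10⁹ × 1.869×10^-7 / 2.880² = 1.610×10^4 N

P_cr ≈ 16.1 kN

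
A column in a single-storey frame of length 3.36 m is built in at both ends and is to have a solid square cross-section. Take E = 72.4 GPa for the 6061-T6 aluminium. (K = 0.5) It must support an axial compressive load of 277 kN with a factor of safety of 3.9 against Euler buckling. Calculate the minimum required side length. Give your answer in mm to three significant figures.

a ≈ 84.6 mm

Required P_cr = n·P = 3.9 × 277 = 1080 kN
L_e = K·L = 0.5 × 3.36 = 1.680 m
Required I = P_cr·L_e²/(π²E) = 1.080×10^6 × 1.680² / (π² × 7.24×10^10) = 4.267×10^-6 m⁴
I_req = 4.267×10^6 mm⁴
Solid square: I = a⁴/12  ⇒  a = (12I)^(1/4) = (12×4.267×10^6)^(1/4) = 84.6 mm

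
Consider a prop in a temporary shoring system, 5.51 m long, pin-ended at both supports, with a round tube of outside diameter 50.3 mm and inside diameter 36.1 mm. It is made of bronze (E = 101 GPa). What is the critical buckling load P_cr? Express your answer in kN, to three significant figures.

P_cr ≈ 7.58 kN

d_o = 50.3 mm, d_i = 36.1 mm
I = π(d_o⁴ − d_i⁴)/64 = π(50.3⁴ − 36.10⁴)/64 = 2.309×10^5 mm⁴
I = 2.309×10^5 mm⁴ = 2.309×10^-7 m⁴
Effective length L_e = K·L = 1 × 5.51 = 5.510 m
P_cr = π²EI / L_e² = π² × 101×10⁹ × 2.309×10^-7 / 5.510² = 7.580×10^3 N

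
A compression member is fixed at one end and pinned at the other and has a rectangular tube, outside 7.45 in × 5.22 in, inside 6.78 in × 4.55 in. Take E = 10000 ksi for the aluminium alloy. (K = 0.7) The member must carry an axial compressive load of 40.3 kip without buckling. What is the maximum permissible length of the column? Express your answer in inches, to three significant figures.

Weak-axis I_min = (h_o·b_o³ − h_i·b_i³)/12 with b_o = 5.22, b_i = 4.550 in (shorter outer/inner sides).
I_min = (7.45×5.22³ − 6.780×4.550³)/12 = 35.08 in⁴
At the buckling limit P_cr = P = 4.030×10^4 lb
From P_cr = π²EI/(K·L)²:  L = (1/K)·√(π²EI/P_cr) = (1/0.7)·√(π²×1.00×10^7×35.08/4.030×10^4)
L = 419 in

L_max ≈ 419 in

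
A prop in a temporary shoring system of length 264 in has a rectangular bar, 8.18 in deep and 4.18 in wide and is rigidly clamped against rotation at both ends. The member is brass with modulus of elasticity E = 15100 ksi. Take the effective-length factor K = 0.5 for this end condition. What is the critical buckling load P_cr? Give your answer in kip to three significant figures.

P_cr ≈ 426 kip

Buckling occurs about the weak axis: I_min = h·b³/12 with b = 4.18 in (the shorter side).
I_min = 8.18×4.18³/12 = 49.79 in⁴
Effective length L_e = K·L = 0.5 × 264 = 132.0 in
P_cr = π²EI / L_e² = π² × 15100×10³ × 49.79 / 132.0² = 4.258×10^5 lb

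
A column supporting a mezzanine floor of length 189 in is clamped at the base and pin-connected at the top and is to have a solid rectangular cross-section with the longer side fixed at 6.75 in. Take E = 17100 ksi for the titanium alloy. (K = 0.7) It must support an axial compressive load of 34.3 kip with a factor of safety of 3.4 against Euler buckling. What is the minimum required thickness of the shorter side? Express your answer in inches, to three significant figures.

Required P_cr = n·P = 3.4 × 34.3 = 116.6 kip
L_e = K·L = 0.7 × 189 = 132.3 in
Required I = P_cr·L_e²/(π²E) = 1.166×10^5 × 132.3² / (π² × 1.71×10^7) = 12.09 in⁴
Rectangle, weak axis: I_min = h·b³/12 with h = 6.75 in fixed  ⇒  b = (12I/h)^(1/3) = 2.78 in

b ≈ 2.78 in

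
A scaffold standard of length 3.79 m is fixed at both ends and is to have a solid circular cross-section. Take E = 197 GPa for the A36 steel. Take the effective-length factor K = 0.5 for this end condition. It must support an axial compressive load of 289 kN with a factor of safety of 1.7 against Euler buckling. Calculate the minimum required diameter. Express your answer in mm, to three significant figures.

d ≈ 65.6 mm

Required P_cr = n·P = 1.7 × 289 = 491.3 kN
L_e = K·L = 0.5 × 3.79 = 1.895 m
Required I = P_cr·L_e²/(π²E) = 4.913×10^5 × 1.895² / (π² × 1.97×10^11) = 9.074×10^-7 m⁴
I_req = 9.074×10^5 mm⁴
Solid circle: I = πd⁴/64  ⇒  d = (64I/π)^(1/4) = (64×9.074×10^5/π)^(1/4) = 65.6 mm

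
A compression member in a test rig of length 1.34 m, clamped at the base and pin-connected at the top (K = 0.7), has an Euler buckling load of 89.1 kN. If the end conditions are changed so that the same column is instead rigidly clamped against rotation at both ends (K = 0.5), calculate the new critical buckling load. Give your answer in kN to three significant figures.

P_cr ≈ 175 kN

P_cr ∝ 1/K², so P_cr,new = P_cr,old × (K_old/K_new)² = 89.1 × (0.7/0.5)²
= 89.1 × 1.960 = 175 kN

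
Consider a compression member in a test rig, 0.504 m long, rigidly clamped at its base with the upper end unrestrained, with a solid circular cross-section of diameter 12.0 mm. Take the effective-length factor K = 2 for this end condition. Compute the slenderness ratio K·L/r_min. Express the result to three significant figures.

For a solid circle r = d/4 = 12.0/4 = 3.000 mm
L_e = K·L = 2 × 0.504 m = 1.008 m = 1008.0 mm
λ = L_e / r_min = 1008.0 / 3.000 = 336

λ ≈ 336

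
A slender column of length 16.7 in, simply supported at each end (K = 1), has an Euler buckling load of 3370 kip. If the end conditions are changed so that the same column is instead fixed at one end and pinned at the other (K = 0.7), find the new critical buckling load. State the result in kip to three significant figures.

P_cr ∝ 1/K², so P_cr,new = P_cr,old × (K_old/K_new)² = 3370 × (1/0.7)²
= 3370 × 2.041 = 6880 kip

P_cr ≈ 6880 kip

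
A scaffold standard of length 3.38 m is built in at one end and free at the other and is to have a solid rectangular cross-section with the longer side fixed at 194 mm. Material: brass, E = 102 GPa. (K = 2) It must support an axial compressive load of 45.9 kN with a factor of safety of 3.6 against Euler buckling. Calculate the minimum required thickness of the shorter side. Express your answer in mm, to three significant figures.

Required P_cr = n·P = 3.6 × 45.9 = 165.2 kN
L_e = K·L = 2 × 3.38 = 6.760 m
Required I = P_cr·L_e²/(π²E) = 1.652×10^5 × 6.760² / (π² × 1.02×10^11) = 7.501×10^-6 m⁴
I_req = 7.501×10^6 mm⁴
Rectangle, weak axis: I_min = h·b³/12 with h = 194 mm fixed  ⇒  b = (12I/h)^(1/3) = 77.4 mm

b ≈ 77.4 mm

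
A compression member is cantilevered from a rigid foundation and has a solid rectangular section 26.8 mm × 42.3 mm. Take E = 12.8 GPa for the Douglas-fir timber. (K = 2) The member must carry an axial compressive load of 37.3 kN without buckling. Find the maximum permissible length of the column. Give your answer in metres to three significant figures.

L_max ≈ 0.240 m

Buckling occurs about the weak axis: I_min = h·b³/12 with b = 26.8 mm (the shorter side).
I_min = 42.3×26.8³/12 = 6.785×10^4 mm⁴
I = 6.785×10^-8 m⁴
At the buckling limit P_cr = P = 3.730×10^4 N
From P_cr = π²EI/(K·L)²:  L = (1/K)·√(π²EI/P_cr) = (1/2)·√(π²×1.28×10^10×6.785×10^-8/3.730×10^4)
L = 0.240 m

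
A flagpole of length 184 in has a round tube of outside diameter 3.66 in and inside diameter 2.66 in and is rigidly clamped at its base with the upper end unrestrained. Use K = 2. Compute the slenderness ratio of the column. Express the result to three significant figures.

λ ≈ 325

d_o = 3.66 in, d_i = 2.66 in
I = π(d_o⁴ − d_i⁴)/64 = π(3.66⁴ − 2.660⁴)/64 = 6.351 in⁴
A = 4.964 in²;  r_min = √(I/A) = √(6.351/4.964) = 1.131 in
L_e = K·L = 2 × 184 = 368.0 in
λ = L_e / r_min = 368.00 / 1.131 = 325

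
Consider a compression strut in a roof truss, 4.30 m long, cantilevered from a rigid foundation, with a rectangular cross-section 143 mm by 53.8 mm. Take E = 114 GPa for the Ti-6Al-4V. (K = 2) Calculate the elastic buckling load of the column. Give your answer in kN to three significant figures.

Buckling occurs about the weak axis: I_min = h·b³/12 with b = 53.8 mm (the shorter side).
I_min = 143×53.8³/12 = 1.856×10^6 mm⁴
I = 1.856×10^6 mm⁴ = 1.856×10^-6 m⁴
Effective length L_e = K·L = 2 × 4.30 = 8.600 m
P_cr = π²EI / L_e² = π² × 114×10⁹ × 1.856×10^-6 / 8.600² = 2.823×10^4 N

P_cr ≈ 28.2 kN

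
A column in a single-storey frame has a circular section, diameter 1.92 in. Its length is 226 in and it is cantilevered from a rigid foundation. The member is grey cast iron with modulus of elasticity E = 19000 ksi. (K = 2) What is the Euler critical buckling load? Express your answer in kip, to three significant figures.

P_cr ≈ 0.612 kip

I = πd⁴/64 = π×1.92⁴/64 = 0.6671 in⁴
Effective length L_e = K·L = 2 × 226 = 452.0 in
P_cr = π²EI / L_e² = π² × 19000×10³ × 0.6671 / 452.0² = 612.3 lb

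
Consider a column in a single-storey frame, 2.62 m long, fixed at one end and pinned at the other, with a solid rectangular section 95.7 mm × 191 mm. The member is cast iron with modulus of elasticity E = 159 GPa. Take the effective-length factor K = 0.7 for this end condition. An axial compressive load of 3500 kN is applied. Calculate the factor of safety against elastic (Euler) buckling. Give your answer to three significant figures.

n ≈ 1.86

Buckling occurs about the weak axis: I_min = h·b³/12 with b = 95.7 mm (the shorter side).
I_min = 191×95.7³/12 = 1.395×10^7 mm⁴
I = 1.395×10^7 mm⁴ = 1.395×10^-5 m⁴
Effective length L_e = K·L = 0.7 × 2.62 = 1.834 m
P_cr = π²EI / L_e² = π² × 159×10⁹ × 1.395×10^-5 / 1.834² = 6.509×10^6 N
Factor of safety n = P_cr / P = 6508.6 / 3500 = 1.86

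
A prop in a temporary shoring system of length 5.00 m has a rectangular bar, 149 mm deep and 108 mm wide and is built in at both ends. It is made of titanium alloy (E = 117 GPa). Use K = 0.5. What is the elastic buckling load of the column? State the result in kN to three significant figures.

P_cr ≈ 2890 kN

Buckling occurs about the weak axis: I_min = h·b³/12 with b = 108 mm (the shorter side).
I_min = 149×108³/12 = 1.564×10^7 mm⁴
I = 1.564×10^7 mm⁴ = 1.564×10^-5 m⁴
Effective length L_e = K·L = 0.5 × 5.00 = 2.500 m
P_cr = π²EI / L_e² = π² × 117×10⁹ × 1.564×10^-5 / 2.500² = 2.890×10^6 N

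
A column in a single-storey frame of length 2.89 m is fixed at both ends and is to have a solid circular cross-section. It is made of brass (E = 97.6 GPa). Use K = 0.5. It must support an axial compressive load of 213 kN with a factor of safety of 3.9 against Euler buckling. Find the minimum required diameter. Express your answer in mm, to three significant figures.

d ≈ 77.8 mm

Required P_cr = n·P = 3.9 × 213 = 830.7 kN
L_e = K·L = 0.5 × 2.89 = 1.445 m
Required I = P_cr·L_e²/(π²E) = 8.307×10^5 × 1.445² / (π² × 9.76×10^10) = 1.801×10^-6 m⁴
I_req = 1.801×10^6 mm⁴
Solid circle: I = πd⁴/64  ⇒  d = (64I/π)^(1/4) = (64×1.801×10^6/π)^(1/4) = 77.8 mm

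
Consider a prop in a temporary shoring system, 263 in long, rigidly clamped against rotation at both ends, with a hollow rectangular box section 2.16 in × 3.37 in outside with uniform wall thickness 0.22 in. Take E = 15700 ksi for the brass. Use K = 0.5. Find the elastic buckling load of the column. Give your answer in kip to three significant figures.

P_cr ≈ 14.2 kip

Inner dimensions: h_i = 3.37 − 2×0.22 = 2.930 in, b_i = 2.16 − 2×0.22 = 1.720 in
Weak-axis I_min = (h_o·b_o³ − h_i·b_i³)/12 with b_o = 2.16, b_i = 1.720 in (shorter outer/inner sides).
I_min = (3.37×2.16³ − 2.930×1.720³)/12 = 1.588 in⁴
Effective length L_e = K·L = 0.5 × 263 = 131.5 in
P_cr = π²EI / L_e² = π² × 15700×10³ × 1.588 / 131.5² = 1.423×10^4 lb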